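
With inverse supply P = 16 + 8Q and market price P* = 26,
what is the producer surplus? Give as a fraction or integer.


Minimum supply price (at Q=0): P_min = 16
Quantity supplied at P* = 26:
Q* = (26 - 16)/8 = 5/4
PS = (1/2) * Q* * (P* - P_min)
PS = (1/2) * 5/4 * (26 - 16)
PS = (1/2) * 5/4 * 10 = 25/4

25/4


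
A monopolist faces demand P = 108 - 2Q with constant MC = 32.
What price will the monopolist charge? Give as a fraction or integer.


MR = 108 - 4Q
Set MR = MC: 108 - 4Q = 32
Q* = 19
Substitute into demand:
P* = 108 - 2*19 = 70

70


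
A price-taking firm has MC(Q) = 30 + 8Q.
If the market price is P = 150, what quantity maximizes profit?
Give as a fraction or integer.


In perfect competition, profit is maximized where P = MC.
150 = 30 + 8Q
120 = 8Q
Q* = 120/8 = 15

15


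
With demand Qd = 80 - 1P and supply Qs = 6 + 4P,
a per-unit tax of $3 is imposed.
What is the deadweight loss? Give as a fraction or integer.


Pre-tax equilibrium quantity: Q* = 326/5
Post-tax equilibrium quantity: Q_tax = 314/5
Reduction in quantity: Q* - Q_tax = 12/5
DWL = (1/2) * tax * (Q* - Q_tax)
DWL = (1/2) * 3 * 12/5 = 18/5

18/5


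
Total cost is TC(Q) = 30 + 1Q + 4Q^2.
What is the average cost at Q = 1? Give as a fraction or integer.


TC(1) = 30 + 1*1 + 4*1^2
TC(1) = 30 + 1 + 4 = 35
AC = TC/Q = 35/1 = 35

35


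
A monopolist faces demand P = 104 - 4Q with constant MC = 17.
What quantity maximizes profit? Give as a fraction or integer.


TR = P*Q = (104 - 4Q)Q = 104Q - 4Q^2
MR = dTR/dQ = 104 - 8Q
Set MR = MC:
104 - 8Q = 17
87 = 8Q
Q* = 87/8 = 87/8

87/8


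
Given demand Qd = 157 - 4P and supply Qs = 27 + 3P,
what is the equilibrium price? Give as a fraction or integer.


At equilibrium, Qd = Qs.
157 - 4P = 27 + 3P
157 - 27 = 4P + 3P
130 = 7P
P* = 130/7 = 130/7

130/7


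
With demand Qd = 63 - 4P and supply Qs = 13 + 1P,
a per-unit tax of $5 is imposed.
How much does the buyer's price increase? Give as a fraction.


With a per-unit tax, the buyer's price increase depends on relative slopes.
Supply slope: d = 1, Demand slope: b = 4
Buyer's price increase = d * tax / (b + d)
= 1 * 5 / (4 + 1)
= 5 / 5 = 1

1


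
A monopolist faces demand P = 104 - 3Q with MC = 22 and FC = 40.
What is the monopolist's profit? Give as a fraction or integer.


MR = MC: 104 - 6Q = 22
Q* = 41/3
P* = 104 - 3*41/3 = 63
Profit = (P* - MC)*Q* - FC
= (63 - 22)*41/3 - 40
= 41*41/3 - 40
= 1681/3 - 40 = 1561/3

1561/3


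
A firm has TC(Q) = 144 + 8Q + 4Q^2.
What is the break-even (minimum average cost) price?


AC(Q) = 144/Q + 8 + 4Q
To minimize: dAC/dQ = -144/Q^2 + 4 = 0
Q^2 = 144/4 = 36
Q* = 6
Min AC = 144/6 + 8 + 4*6
Min AC = 24 + 8 + 24 = 56

56


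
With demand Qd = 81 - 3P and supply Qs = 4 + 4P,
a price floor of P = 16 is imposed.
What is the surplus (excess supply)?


At P = 16:
Qd = 81 - 3*16 = 33
Qs = 4 + 4*16 = 68
Surplus = Qs - Qd = 68 - 33 = 35

35


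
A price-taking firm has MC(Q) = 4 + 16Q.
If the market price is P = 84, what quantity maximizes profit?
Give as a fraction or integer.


In perfect competition, profit is maximized where P = MC.
84 = 4 + 16Q
80 = 16Q
Q* = 80/16 = 5

5


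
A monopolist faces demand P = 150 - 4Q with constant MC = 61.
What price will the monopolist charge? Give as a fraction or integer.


MR = 150 - 8Q
Set MR = MC: 150 - 8Q = 61
Q* = 89/8
Substitute into demand:
P* = 150 - 4*89/8 = 211/2

211/2


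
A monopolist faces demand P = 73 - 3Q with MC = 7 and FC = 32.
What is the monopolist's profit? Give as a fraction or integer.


MR = MC: 73 - 6Q = 7
Q* = 11
P* = 73 - 3*11 = 40
Profit = (P* - MC)*Q* - FC
= (40 - 7)*11 - 32
= 33*11 - 32
= 363 - 32 = 331

331


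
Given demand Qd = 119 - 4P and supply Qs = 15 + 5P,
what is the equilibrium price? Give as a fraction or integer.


At equilibrium, Qd = Qs.
119 - 4P = 15 + 5P
119 - 15 = 4P + 5P
104 = 9P
P* = 104/9 = 104/9

104/9


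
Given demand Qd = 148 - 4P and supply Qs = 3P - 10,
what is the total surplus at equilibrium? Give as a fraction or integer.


Find equilibrium: 148 - 4P = 3P - 10
148 + 10 = 7P
P* = 158/7 = 158/7
Q* = 3*158/7 - 10 = 404/7
Inverse demand: P = 37 - Q/4, so P_max = 37
Inverse supply: P = 10/3 + Q/3, so P_min = 10/3
CS = (1/2) * 404/7 * (37 - 158/7) = 20402/49
PS = (1/2) * 404/7 * (158/7 - 10/3) = 81608/147
TS = CS + PS = 20402/49 + 81608/147 = 20402/21

20402/21


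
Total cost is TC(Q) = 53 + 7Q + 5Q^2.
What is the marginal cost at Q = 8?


MC = dTC/dQ = 7 + 2*5*Q
At Q = 8:
MC = 7 + 10*8
MC = 7 + 80 = 87

87


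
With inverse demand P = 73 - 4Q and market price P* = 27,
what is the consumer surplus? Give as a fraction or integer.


Maximum willingness to pay (at Q=0): P_max = 73
Quantity demanded at P* = 27:
Q* = (73 - 27)/4 = 23/2
CS = (1/2) * Q* * (P_max - P*)
CS = (1/2) * 23/2 * (73 - 27)
CS = (1/2) * 23/2 * 46 = 529/2

529/2


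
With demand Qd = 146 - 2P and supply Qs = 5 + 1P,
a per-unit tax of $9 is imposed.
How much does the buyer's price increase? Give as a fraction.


With a per-unit tax, the buyer's price increase depends on relative slopes.
Supply slope: d = 1, Demand slope: b = 2
Buyer's price increase = d * tax / (b + d)
= 1 * 9 / (2 + 1)
= 9 / 3 = 3

3


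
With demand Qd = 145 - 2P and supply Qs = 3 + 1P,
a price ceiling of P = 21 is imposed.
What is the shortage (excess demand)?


At P = 21:
Qd = 145 - 2*21 = 103
Qs = 3 + 1*21 = 24
Shortage = Qd - Qs = 103 - 24 = 79

79


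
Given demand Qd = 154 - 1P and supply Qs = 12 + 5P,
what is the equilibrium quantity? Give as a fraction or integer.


First find equilibrium price:
154 - 1P = 12 + 5P
P* = 142/6 = 71/3
Then substitute into demand:
Q* = 154 - 1 * 71/3 = 391/3

391/3


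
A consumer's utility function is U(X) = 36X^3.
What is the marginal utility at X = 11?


MU = dU/dX = 36*3*X^(3-1)
MU = 108*X^2
At X = 11:
MU = 108 * 11^2
MU = 108 * 121 = 13068

13068


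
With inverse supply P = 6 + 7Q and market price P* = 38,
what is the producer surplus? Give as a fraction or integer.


Minimum supply price (at Q=0): P_min = 6
Quantity supplied at P* = 38:
Q* = (38 - 6)/7 = 32/7
PS = (1/2) * Q* * (P* - P_min)
PS = (1/2) * 32/7 * (38 - 6)
PS = (1/2) * 32/7 * 32 = 512/7

512/7


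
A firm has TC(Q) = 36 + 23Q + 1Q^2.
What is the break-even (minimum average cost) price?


AC(Q) = 36/Q + 23 + 1Q
To minimize: dAC/dQ = -36/Q^2 + 1 = 0
Q^2 = 36/1 = 36
Q* = 6
Min AC = 36/6 + 23 + 1*6
Min AC = 6 + 23 + 6 = 35

35


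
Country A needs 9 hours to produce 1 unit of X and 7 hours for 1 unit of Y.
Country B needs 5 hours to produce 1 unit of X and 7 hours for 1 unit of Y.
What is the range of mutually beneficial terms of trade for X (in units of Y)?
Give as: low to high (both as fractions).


Opportunity cost of X for Country A = hours_X / hours_Y = 9/7 = 9/7 units of Y
Opportunity cost of X for Country B = hours_X / hours_Y = 5/7 = 5/7 units of Y
Terms of trade must be between the two opportunity costs.
Range: 5/7 to 9/7

5/7 to 9/7


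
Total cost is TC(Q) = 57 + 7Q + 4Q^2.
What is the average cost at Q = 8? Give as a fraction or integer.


TC(8) = 57 + 7*8 + 4*8^2
TC(8) = 57 + 56 + 256 = 369
AC = TC/Q = 369/8 = 369/8

369/8


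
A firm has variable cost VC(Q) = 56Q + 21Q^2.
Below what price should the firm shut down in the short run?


AVC(Q) = VC(Q)/Q = 56 + 21Q
AVC is increasing in Q, so minimum AVC is at Q -> 0+.
Min AVC = 56
The firm should shut down if P < 56.

56


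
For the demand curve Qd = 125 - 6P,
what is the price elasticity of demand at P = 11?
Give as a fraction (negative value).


dQ/dP = -6
At P = 11: Q = 125 - 6*11 = 59
E = (dQ/dP)(P/Q) = (-6)(11/59) = -66/59

-66/59


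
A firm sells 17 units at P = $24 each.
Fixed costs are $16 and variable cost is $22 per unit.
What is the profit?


Total Revenue = P * Q = 24 * 17 = $408
Total Cost = FC + VC*Q = 16 + 22*17 = $390
Profit = TR - TC = 408 - 390 = $18

$18


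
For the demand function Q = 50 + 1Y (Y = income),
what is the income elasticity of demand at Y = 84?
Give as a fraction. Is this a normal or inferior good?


dQ/dY = 1
At Y = 84: Q = 50 + 1*84 = 134
Ey = (dQ/dY)(Y/Q) = 1 * 84 / 134 = 42/67
Since Ey > 0, this is a normal good.

42/67 (normal good)


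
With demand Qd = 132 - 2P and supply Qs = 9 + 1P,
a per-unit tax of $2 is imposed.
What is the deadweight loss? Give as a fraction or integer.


Pre-tax equilibrium quantity: Q* = 50
Post-tax equilibrium quantity: Q_tax = 146/3
Reduction in quantity: Q* - Q_tax = 4/3
DWL = (1/2) * tax * (Q* - Q_tax)
DWL = (1/2) * 2 * 4/3 = 4/3

4/3


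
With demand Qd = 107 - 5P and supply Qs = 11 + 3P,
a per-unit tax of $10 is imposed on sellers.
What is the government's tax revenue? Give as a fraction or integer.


With tax on sellers, new supply: Qs' = 11 + 3(P - 10)
= 3P - 19
New equilibrium quantity:
Q_new = 113/4
Tax revenue = tax * Q_new = 10 * 113/4 = 565/2

565/2


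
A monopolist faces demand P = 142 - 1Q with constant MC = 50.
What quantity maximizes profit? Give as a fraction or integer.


TR = P*Q = (142 - 1Q)Q = 142Q - 1Q^2
MR = dTR/dQ = 142 - 2Q
Set MR = MC:
142 - 2Q = 50
92 = 2Q
Q* = 92/2 = 46

46


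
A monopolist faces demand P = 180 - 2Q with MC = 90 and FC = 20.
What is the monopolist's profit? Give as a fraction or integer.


MR = MC: 180 - 4Q = 90
Q* = 45/2
P* = 180 - 2*45/2 = 135
Profit = (P* - MC)*Q* - FC
= (135 - 90)*45/2 - 20
= 45*45/2 - 20
= 2025/2 - 20 = 1985/2

1985/2


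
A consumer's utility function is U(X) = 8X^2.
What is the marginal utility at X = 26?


MU = dU/dX = 8*2*X^(2-1)
MU = 16*X^1
At X = 26:
MU = 16 * 26^1
MU = 16 * 26 = 416

416


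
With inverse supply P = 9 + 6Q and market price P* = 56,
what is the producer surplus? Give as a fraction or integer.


Minimum supply price (at Q=0): P_min = 9
Quantity supplied at P* = 56:
Q* = (56 - 9)/6 = 47/6
PS = (1/2) * Q* * (P* - P_min)
PS = (1/2) * 47/6 * (56 - 9)
PS = (1/2) * 47/6 * 47 = 2209/12

2209/12


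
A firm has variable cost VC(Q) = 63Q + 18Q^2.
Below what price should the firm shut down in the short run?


AVC(Q) = VC(Q)/Q = 63 + 18Q
AVC is increasing in Q, so minimum AVC is at Q -> 0+.
Min AVC = 63
The firm should shut down if P < 63.

63


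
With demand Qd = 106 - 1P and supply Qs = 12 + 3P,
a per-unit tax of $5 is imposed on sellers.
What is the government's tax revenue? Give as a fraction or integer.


With tax on sellers, new supply: Qs' = 12 + 3(P - 5)
= 3P - 3
New equilibrium quantity:
Q_new = 315/4
Tax revenue = tax * Q_new = 5 * 315/4 = 1575/4

1575/4


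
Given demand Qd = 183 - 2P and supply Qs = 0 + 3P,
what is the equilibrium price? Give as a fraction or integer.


At equilibrium, Qd = Qs.
183 - 2P = 0 + 3P
183 - 0 = 2P + 3P
183 = 5P
P* = 183/5 = 183/5

183/5


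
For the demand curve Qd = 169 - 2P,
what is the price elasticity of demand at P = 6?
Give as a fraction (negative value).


dQ/dP = -2
At P = 6: Q = 169 - 2*6 = 157
E = (dQ/dP)(P/Q) = (-2)(6/157) = -12/157

-12/157


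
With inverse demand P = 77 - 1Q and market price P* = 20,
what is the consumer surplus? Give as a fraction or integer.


Maximum willingness to pay (at Q=0): P_max = 77
Quantity demanded at P* = 20:
Q* = (77 - 20)/1 = 57
CS = (1/2) * Q* * (P_max - P*)
CS = (1/2) * 57 * (77 - 20)
CS = (1/2) * 57 * 57 = 3249/2

3249/2


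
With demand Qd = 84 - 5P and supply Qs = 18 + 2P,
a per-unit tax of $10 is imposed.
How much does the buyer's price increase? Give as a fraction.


With a per-unit tax, the buyer's price increase depends on relative slopes.
Supply slope: d = 2, Demand slope: b = 5
Buyer's price increase = d * tax / (b + d)
= 2 * 10 / (5 + 2)
= 20 / 7 = 20/7

20/7


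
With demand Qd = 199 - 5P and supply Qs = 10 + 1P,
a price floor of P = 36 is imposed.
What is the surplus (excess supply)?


At P = 36:
Qd = 199 - 5*36 = 19
Qs = 10 + 1*36 = 46
Surplus = Qs - Qd = 46 - 19 = 27

27


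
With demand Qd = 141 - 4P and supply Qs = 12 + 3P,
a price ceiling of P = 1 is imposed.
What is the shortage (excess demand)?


At P = 1:
Qd = 141 - 4*1 = 137
Qs = 12 + 3*1 = 15
Shortage = Qd - Qs = 137 - 15 = 122

122


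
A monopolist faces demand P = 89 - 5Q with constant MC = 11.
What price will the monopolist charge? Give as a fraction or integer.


MR = 89 - 10Q
Set MR = MC: 89 - 10Q = 11
Q* = 39/5
Substitute into demand:
P* = 89 - 5*39/5 = 50

50


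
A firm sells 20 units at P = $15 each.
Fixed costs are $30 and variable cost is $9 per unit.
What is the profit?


Total Revenue = P * Q = 15 * 20 = $300
Total Cost = FC + VC*Q = 30 + 9*20 = $210
Profit = TR - TC = 300 - 210 = $90

$90


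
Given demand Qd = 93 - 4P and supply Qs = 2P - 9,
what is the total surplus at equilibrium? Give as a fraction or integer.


Find equilibrium: 93 - 4P = 2P - 9
93 + 9 = 6P
P* = 102/6 = 17
Q* = 2*17 - 9 = 25
Inverse demand: P = 93/4 - Q/4, so P_max = 93/4
Inverse supply: P = 9/2 + Q/2, so P_min = 9/2
CS = (1/2) * 25 * (93/4 - 17) = 625/8
PS = (1/2) * 25 * (17 - 9/2) = 625/4
TS = CS + PS = 625/8 + 625/4 = 1875/8

1875/8


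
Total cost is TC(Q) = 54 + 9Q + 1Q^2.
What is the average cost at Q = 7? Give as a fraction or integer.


TC(7) = 54 + 9*7 + 1*7^2
TC(7) = 54 + 63 + 49 = 166
AC = TC/Q = 166/7 = 166/7

166/7


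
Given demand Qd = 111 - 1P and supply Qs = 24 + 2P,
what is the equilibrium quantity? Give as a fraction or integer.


First find equilibrium price:
111 - 1P = 24 + 2P
P* = 87/3 = 29
Then substitute into demand:
Q* = 111 - 1 * 29 = 82

82


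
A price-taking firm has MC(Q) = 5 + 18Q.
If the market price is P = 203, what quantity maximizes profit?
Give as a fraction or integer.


In perfect competition, profit is maximized where P = MC.
203 = 5 + 18Q
198 = 18Q
Q* = 198/18 = 11

11


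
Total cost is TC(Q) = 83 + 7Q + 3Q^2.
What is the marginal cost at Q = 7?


MC = dTC/dQ = 7 + 2*3*Q
At Q = 7:
MC = 7 + 6*7
MC = 7 + 42 = 49

49


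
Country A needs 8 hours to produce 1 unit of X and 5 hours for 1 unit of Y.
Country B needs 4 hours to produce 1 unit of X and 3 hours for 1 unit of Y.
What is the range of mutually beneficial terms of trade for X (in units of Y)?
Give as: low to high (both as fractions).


Opportunity cost of X for Country A = hours_X / hours_Y = 8/5 = 8/5 units of Y
Opportunity cost of X for Country B = hours_X / hours_Y = 4/3 = 4/3 units of Y
Terms of trade must be between the two opportunity costs.
Range: 4/3 to 8/5

4/3 to 8/5


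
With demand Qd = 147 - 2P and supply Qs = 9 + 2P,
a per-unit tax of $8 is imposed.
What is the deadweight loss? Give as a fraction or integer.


Pre-tax equilibrium quantity: Q* = 78
Post-tax equilibrium quantity: Q_tax = 70
Reduction in quantity: Q* - Q_tax = 8
DWL = (1/2) * tax * (Q* - Q_tax)
DWL = (1/2) * 8 * 8 = 32

32


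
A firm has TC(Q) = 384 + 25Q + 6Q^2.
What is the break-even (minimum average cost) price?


AC(Q) = 384/Q + 25 + 6Q
To minimize: dAC/dQ = -384/Q^2 + 6 = 0
Q^2 = 384/6 = 64
Q* = 8
Min AC = 384/8 + 25 + 6*8
Min AC = 48 + 25 + 48 = 121

121


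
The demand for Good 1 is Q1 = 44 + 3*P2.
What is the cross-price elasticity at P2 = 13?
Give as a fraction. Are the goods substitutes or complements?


dQ1/dP2 = 3
At P2 = 13: Q1 = 44 + 3*13 = 83
Exy = (dQ1/dP2)(P2/Q1) = 3 * 13 / 83 = 39/83
Since Exy > 0, the goods are substitutes.

39/83 (substitutes)


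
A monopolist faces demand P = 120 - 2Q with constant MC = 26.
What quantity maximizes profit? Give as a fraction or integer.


TR = P*Q = (120 - 2Q)Q = 120Q - 2Q^2
MR = dTR/dQ = 120 - 4Q
Set MR = MC:
120 - 4Q = 26
94 = 4Q
Q* = 94/4 = 47/2

47/2


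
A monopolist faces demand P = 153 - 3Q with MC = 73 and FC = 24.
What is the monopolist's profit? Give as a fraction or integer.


MR = MC: 153 - 6Q = 73
Q* = 40/3
P* = 153 - 3*40/3 = 113
Profit = (P* - MC)*Q* - FC
= (113 - 73)*40/3 - 24
= 40*40/3 - 24
= 1600/3 - 24 = 1528/3

1528/3


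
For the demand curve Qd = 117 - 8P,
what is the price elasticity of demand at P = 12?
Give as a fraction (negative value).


dQ/dP = -8
At P = 12: Q = 117 - 8*12 = 21
E = (dQ/dP)(P/Q) = (-8)(12/21) = -32/7

-32/7


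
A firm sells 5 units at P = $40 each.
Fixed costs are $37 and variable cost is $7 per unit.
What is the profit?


Total Revenue = P * Q = 40 * 5 = $200
Total Cost = FC + VC*Q = 37 + 7*5 = $72
Profit = TR - TC = 200 - 72 = $128

$128


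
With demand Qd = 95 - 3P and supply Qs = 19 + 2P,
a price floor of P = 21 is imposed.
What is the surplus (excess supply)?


At P = 21:
Qd = 95 - 3*21 = 32
Qs = 19 + 2*21 = 61
Surplus = Qs - Qd = 61 - 32 = 29

29


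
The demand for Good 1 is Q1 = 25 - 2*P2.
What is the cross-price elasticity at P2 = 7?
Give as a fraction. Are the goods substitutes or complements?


dQ1/dP2 = -2
At P2 = 7: Q1 = 25 - 2*7 = 11
Exy = (dQ1/dP2)(P2/Q1) = -2 * 7 / 11 = -14/11
Since Exy < 0, the goods are complements.

-14/11 (complements)


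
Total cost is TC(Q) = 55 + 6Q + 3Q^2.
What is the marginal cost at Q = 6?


MC = dTC/dQ = 6 + 2*3*Q
At Q = 6:
MC = 6 + 6*6
MC = 6 + 36 = 42

42


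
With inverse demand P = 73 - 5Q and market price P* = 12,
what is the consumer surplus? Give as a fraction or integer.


Maximum willingness to pay (at Q=0): P_max = 73
Quantity demanded at P* = 12:
Q* = (73 - 12)/5 = 61/5
CS = (1/2) * Q* * (P_max - P*)
CS = (1/2) * 61/5 * (73 - 12)
CS = (1/2) * 61/5 * 61 = 3721/10

3721/10


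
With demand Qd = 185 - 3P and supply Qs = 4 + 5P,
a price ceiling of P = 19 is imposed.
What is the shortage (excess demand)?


At P = 19:
Qd = 185 - 3*19 = 128
Qs = 4 + 5*19 = 99
Shortage = Qd - Qs = 128 - 99 = 29

29


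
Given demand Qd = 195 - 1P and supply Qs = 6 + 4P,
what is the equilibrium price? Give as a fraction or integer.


At equilibrium, Qd = Qs.
195 - 1P = 6 + 4P
195 - 6 = 1P + 4P
189 = 5P
P* = 189/5 = 189/5

189/5


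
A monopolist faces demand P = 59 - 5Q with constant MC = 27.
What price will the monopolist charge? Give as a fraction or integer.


MR = 59 - 10Q
Set MR = MC: 59 - 10Q = 27
Q* = 16/5
Substitute into demand:
P* = 59 - 5*16/5 = 43

43


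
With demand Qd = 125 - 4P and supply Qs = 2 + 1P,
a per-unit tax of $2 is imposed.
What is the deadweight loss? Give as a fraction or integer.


Pre-tax equilibrium quantity: Q* = 133/5
Post-tax equilibrium quantity: Q_tax = 25
Reduction in quantity: Q* - Q_tax = 8/5
DWL = (1/2) * tax * (Q* - Q_tax)
DWL = (1/2) * 2 * 8/5 = 8/5

8/5


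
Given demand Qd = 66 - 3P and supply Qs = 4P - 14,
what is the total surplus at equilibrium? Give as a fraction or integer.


Find equilibrium: 66 - 3P = 4P - 14
66 + 14 = 7P
P* = 80/7 = 80/7
Q* = 4*80/7 - 14 = 222/7
Inverse demand: P = 22 - Q/3, so P_max = 22
Inverse supply: P = 7/2 + Q/4, so P_min = 7/2
CS = (1/2) * 222/7 * (22 - 80/7) = 8214/49
PS = (1/2) * 222/7 * (80/7 - 7/2) = 12321/98
TS = CS + PS = 8214/49 + 12321/98 = 4107/14

4107/14


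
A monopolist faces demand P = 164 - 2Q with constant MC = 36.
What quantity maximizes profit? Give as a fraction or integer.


TR = P*Q = (164 - 2Q)Q = 164Q - 2Q^2
MR = dTR/dQ = 164 - 4Q
Set MR = MC:
164 - 4Q = 36
128 = 4Q
Q* = 128/4 = 32

32


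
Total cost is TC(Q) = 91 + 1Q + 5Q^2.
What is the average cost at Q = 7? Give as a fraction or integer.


TC(7) = 91 + 1*7 + 5*7^2
TC(7) = 91 + 7 + 245 = 343
AC = TC/Q = 343/7 = 49

49


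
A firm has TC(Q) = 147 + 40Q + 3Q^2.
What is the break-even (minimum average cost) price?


AC(Q) = 147/Q + 40 + 3Q
To minimize: dAC/dQ = -147/Q^2 + 3 = 0
Q^2 = 147/3 = 49
Q* = 7
Min AC = 147/7 + 40 + 3*7
Min AC = 21 + 40 + 21 = 82

82


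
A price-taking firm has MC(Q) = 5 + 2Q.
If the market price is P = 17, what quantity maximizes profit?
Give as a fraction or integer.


In perfect competition, profit is maximized where P = MC.
17 = 5 + 2Q
12 = 2Q
Q* = 12/2 = 6

6


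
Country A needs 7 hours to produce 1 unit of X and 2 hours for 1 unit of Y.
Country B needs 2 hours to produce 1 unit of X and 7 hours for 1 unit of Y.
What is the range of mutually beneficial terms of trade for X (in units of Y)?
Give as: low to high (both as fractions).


Opportunity cost of X for Country A = hours_X / hours_Y = 7/2 = 7/2 units of Y
Opportunity cost of X for Country B = hours_X / hours_Y = 2/7 = 2/7 units of Y
Terms of trade must be between the two opportunity costs.
Range: 2/7 to 7/2

2/7 to 7/2


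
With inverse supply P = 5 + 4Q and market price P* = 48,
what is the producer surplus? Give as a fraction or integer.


Minimum supply price (at Q=0): P_min = 5
Quantity supplied at P* = 48:
Q* = (48 - 5)/4 = 43/4
PS = (1/2) * Q* * (P* - P_min)
PS = (1/2) * 43/4 * (48 - 5)
PS = (1/2) * 43/4 * 43 = 1849/8

1849/8


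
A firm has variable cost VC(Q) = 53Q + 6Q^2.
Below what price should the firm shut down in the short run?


AVC(Q) = VC(Q)/Q = 53 + 6Q
AVC is increasing in Q, so minimum AVC is at Q -> 0+.
Min AVC = 53
The firm should shut down if P < 53.

53


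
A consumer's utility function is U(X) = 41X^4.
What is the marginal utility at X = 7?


MU = dU/dX = 41*4*X^(4-1)
MU = 164*X^3
At X = 7:
MU = 164 * 7^3
MU = 164 * 343 = 56252

56252


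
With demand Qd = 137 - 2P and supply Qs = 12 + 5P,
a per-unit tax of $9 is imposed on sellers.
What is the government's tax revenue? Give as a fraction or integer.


With tax on sellers, new supply: Qs' = 12 + 5(P - 9)
= 5P - 33
New equilibrium quantity:
Q_new = 619/7
Tax revenue = tax * Q_new = 9 * 619/7 = 5571/7

5571/7


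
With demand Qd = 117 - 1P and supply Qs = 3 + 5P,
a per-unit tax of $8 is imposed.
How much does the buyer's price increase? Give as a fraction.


With a per-unit tax, the buyer's price increase depends on relative slopes.
Supply slope: d = 5, Demand slope: b = 1
Buyer's price increase = d * tax / (b + d)
= 5 * 8 / (1 + 5)
= 40 / 6 = 20/3

20/3


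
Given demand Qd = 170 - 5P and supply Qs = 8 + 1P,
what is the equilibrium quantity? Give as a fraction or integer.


First find equilibrium price:
170 - 5P = 8 + 1P
P* = 162/6 = 27
Then substitute into demand:
Q* = 170 - 5 * 27 = 35

35


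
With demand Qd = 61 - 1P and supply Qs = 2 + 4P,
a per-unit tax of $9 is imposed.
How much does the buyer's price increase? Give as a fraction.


With a per-unit tax, the buyer's price increase depends on relative slopes.
Supply slope: d = 4, Demand slope: b = 1
Buyer's price increase = d * tax / (b + d)
= 4 * 9 / (1 + 4)
= 36 / 5 = 36/5

36/5


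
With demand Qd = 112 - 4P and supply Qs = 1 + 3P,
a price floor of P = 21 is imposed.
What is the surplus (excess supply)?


At P = 21:
Qd = 112 - 4*21 = 28
Qs = 1 + 3*21 = 64
Surplus = Qs - Qd = 64 - 28 = 36

36


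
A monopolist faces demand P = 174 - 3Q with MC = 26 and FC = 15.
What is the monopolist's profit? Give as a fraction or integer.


MR = MC: 174 - 6Q = 26
Q* = 74/3
P* = 174 - 3*74/3 = 100
Profit = (P* - MC)*Q* - FC
= (100 - 26)*74/3 - 15
= 74*74/3 - 15
= 5476/3 - 15 = 5431/3

5431/3


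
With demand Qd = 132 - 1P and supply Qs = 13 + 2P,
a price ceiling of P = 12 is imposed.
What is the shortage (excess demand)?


At P = 12:
Qd = 132 - 1*12 = 120
Qs = 13 + 2*12 = 37
Shortage = Qd - Qs = 120 - 37 = 83

83


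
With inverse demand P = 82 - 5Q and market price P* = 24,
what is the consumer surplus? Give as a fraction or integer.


Maximum willingness to pay (at Q=0): P_max = 82
Quantity demanded at P* = 24:
Q* = (82 - 24)/5 = 58/5
CS = (1/2) * Q* * (P_max - P*)
CS = (1/2) * 58/5 * (82 - 24)
CS = (1/2) * 58/5 * 58 = 1682/5

1682/5


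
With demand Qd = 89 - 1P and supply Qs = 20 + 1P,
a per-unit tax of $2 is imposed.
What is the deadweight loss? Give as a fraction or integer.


Pre-tax equilibrium quantity: Q* = 109/2
Post-tax equilibrium quantity: Q_tax = 107/2
Reduction in quantity: Q* - Q_tax = 1
DWL = (1/2) * tax * (Q* - Q_tax)
DWL = (1/2) * 2 * 1 = 1

1


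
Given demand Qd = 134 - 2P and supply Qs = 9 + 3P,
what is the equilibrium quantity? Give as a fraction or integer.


First find equilibrium price:
134 - 2P = 9 + 3P
P* = 125/5 = 25
Then substitute into demand:
Q* = 134 - 2 * 25 = 84

84


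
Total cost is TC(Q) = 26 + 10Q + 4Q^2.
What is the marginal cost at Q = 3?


MC = dTC/dQ = 10 + 2*4*Q
At Q = 3:
MC = 10 + 8*3
MC = 10 + 24 = 34

34


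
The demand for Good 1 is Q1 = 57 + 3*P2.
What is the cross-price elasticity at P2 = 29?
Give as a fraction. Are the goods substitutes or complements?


dQ1/dP2 = 3
At P2 = 29: Q1 = 57 + 3*29 = 144
Exy = (dQ1/dP2)(P2/Q1) = 3 * 29 / 144 = 29/48
Since Exy > 0, the goods are substitutes.

29/48 (substitutes)


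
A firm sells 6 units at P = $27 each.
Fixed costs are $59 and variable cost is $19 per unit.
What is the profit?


Total Revenue = P * Q = 27 * 6 = $162
Total Cost = FC + VC*Q = 59 + 19*6 = $173
Profit = TR - TC = 162 - 173 = $-11

$-11


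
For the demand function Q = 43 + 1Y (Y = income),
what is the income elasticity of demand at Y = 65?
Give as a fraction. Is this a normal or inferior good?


dQ/dY = 1
At Y = 65: Q = 43 + 1*65 = 108
Ey = (dQ/dY)(Y/Q) = 1 * 65 / 108 = 65/108
Since Ey > 0, this is a normal good.

65/108 (normal good)


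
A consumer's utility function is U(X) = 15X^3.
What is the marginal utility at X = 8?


MU = dU/dX = 15*3*X^(3-1)
MU = 45*X^2
At X = 8:
MU = 45 * 8^2
MU = 45 * 64 = 2880

2880


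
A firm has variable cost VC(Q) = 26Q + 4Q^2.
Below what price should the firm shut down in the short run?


AVC(Q) = VC(Q)/Q = 26 + 4Q
AVC is increasing in Q, so minimum AVC is at Q -> 0+.
Min AVC = 26
The firm should shut down if P < 26.

26


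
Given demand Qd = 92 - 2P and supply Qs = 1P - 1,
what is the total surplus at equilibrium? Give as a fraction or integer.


Find equilibrium: 92 - 2P = 1P - 1
92 + 1 = 3P
P* = 93/3 = 31
Q* = 1*31 - 1 = 30
Inverse demand: P = 46 - Q/2, so P_max = 46
Inverse supply: P = 1 + Q/1, so P_min = 1
CS = (1/2) * 30 * (46 - 31) = 225
PS = (1/2) * 30 * (31 - 1) = 450
TS = CS + PS = 225 + 450 = 675

675


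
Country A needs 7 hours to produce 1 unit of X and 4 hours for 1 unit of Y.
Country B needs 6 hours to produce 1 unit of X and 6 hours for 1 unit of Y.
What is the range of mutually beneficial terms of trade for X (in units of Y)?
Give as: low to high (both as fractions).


Opportunity cost of X for Country A = hours_X / hours_Y = 7/4 = 7/4 units of Y
Opportunity cost of X for Country B = hours_X / hours_Y = 6/6 = 1 units of Y
Terms of trade must be between the two opportunity costs.
Range: 1 to 7/4

1 to 7/4


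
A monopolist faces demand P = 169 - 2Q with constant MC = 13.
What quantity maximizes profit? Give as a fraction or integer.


TR = P*Q = (169 - 2Q)Q = 169Q - 2Q^2
MR = dTR/dQ = 169 - 4Q
Set MR = MC:
169 - 4Q = 13
156 = 4Q
Q* = 156/4 = 39

39


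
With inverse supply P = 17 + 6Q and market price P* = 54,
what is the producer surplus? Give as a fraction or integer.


Minimum supply price (at Q=0): P_min = 17
Quantity supplied at P* = 54:
Q* = (54 - 17)/6 = 37/6
PS = (1/2) * Q* * (P* - P_min)
PS = (1/2) * 37/6 * (54 - 17)
PS = (1/2) * 37/6 * 37 = 1369/12

1369/12


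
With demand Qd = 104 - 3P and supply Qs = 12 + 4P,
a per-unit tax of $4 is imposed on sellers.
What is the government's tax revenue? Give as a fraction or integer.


With tax on sellers, new supply: Qs' = 12 + 4(P - 4)
= 4P - 4
New equilibrium quantity:
Q_new = 404/7
Tax revenue = tax * Q_new = 4 * 404/7 = 1616/7

1616/7


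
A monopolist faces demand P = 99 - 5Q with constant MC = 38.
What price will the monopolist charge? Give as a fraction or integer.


MR = 99 - 10Q
Set MR = MC: 99 - 10Q = 38
Q* = 61/10
Substitute into demand:
P* = 99 - 5*61/10 = 137/2

137/2


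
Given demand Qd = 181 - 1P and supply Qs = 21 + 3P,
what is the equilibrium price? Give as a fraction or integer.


At equilibrium, Qd = Qs.
181 - 1P = 21 + 3P
181 - 21 = 1P + 3P
160 = 4P
P* = 160/4 = 40

40


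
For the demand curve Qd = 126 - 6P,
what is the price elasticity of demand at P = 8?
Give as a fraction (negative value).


dQ/dP = -6
At P = 8: Q = 126 - 6*8 = 78
E = (dQ/dP)(P/Q) = (-6)(8/78) = -8/13

-8/13


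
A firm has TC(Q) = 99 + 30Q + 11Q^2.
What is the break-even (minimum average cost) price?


AC(Q) = 99/Q + 30 + 11Q
To minimize: dAC/dQ = -99/Q^2 + 11 = 0
Q^2 = 99/11 = 9
Q* = 3
Min AC = 99/3 + 30 + 11*3
Min AC = 33 + 30 + 33 = 96

96


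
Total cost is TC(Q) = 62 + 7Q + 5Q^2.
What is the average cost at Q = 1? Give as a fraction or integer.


TC(1) = 62 + 7*1 + 5*1^2
TC(1) = 62 + 7 + 5 = 74
AC = TC/Q = 74/1 = 74

74


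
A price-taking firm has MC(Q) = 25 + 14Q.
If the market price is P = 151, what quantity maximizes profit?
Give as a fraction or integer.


In perfect competition, profit is maximized where P = MC.
151 = 25 + 14Q
126 = 14Q
Q* = 126/14 = 9

9


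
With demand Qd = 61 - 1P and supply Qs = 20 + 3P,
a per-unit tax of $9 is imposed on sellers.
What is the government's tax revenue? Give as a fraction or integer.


With tax on sellers, new supply: Qs' = 20 + 3(P - 9)
= 3P - 7
New equilibrium quantity:
Q_new = 44
Tax revenue = tax * Q_new = 9 * 44 = 396

396


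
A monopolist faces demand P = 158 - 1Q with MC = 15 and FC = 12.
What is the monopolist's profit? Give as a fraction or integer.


MR = MC: 158 - 2Q = 15
Q* = 143/2
P* = 158 - 1*143/2 = 173/2
Profit = (P* - MC)*Q* - FC
= (173/2 - 15)*143/2 - 12
= 143/2*143/2 - 12
= 20449/4 - 12 = 20401/4

20401/4


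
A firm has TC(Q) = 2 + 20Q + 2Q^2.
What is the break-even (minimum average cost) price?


AC(Q) = 2/Q + 20 + 2Q
To minimize: dAC/dQ = -2/Q^2 + 2 = 0
Q^2 = 2/2 = 1
Q* = 1
Min AC = 2/1 + 20 + 2*1
Min AC = 2 + 20 + 2 = 24

24


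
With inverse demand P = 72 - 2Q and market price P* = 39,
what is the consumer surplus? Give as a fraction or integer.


Maximum willingness to pay (at Q=0): P_max = 72
Quantity demanded at P* = 39:
Q* = (72 - 39)/2 = 33/2
CS = (1/2) * Q* * (P_max - P*)
CS = (1/2) * 33/2 * (72 - 39)
CS = (1/2) * 33/2 * 33 = 1089/4

1089/4


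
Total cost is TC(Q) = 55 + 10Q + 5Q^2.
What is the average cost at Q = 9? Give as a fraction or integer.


TC(9) = 55 + 10*9 + 5*9^2
TC(9) = 55 + 90 + 405 = 550
AC = TC/Q = 550/9 = 550/9

550/9


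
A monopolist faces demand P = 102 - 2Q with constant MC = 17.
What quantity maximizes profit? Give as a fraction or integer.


TR = P*Q = (102 - 2Q)Q = 102Q - 2Q^2
MR = dTR/dQ = 102 - 4Q
Set MR = MC:
102 - 4Q = 17
85 = 4Q
Q* = 85/4 = 85/4

85/4


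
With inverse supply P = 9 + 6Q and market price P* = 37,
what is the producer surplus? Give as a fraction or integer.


Minimum supply price (at Q=0): P_min = 9
Quantity supplied at P* = 37:
Q* = (37 - 9)/6 = 14/3
PS = (1/2) * Q* * (P* - P_min)
PS = (1/2) * 14/3 * (37 - 9)
PS = (1/2) * 14/3 * 28 = 196/3

196/3


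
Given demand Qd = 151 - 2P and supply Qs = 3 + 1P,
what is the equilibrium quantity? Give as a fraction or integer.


First find equilibrium price:
151 - 2P = 3 + 1P
P* = 148/3 = 148/3
Then substitute into demand:
Q* = 151 - 2 * 148/3 = 157/3

157/3


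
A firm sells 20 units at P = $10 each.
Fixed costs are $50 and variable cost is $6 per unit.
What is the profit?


Total Revenue = P * Q = 10 * 20 = $200
Total Cost = FC + VC*Q = 50 + 6*20 = $170
Profit = TR - TC = 200 - 170 = $30

$30


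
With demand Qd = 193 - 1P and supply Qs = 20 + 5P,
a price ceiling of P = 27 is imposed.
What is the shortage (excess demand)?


At P = 27:
Qd = 193 - 1*27 = 166
Qs = 20 + 5*27 = 155
Shortage = Qd - Qs = 166 - 155 = 11

11


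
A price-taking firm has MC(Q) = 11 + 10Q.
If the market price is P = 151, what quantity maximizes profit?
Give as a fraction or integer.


In perfect competition, profit is maximized where P = MC.
151 = 11 + 10Q
140 = 10Q
Q* = 140/10 = 14

14


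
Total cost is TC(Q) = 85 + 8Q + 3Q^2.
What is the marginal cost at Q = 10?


MC = dTC/dQ = 8 + 2*3*Q
At Q = 10:
MC = 8 + 6*10
MC = 8 + 60 = 68

68


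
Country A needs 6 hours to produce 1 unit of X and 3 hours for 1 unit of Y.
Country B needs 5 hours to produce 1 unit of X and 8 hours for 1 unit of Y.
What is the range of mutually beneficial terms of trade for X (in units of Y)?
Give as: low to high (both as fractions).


Opportunity cost of X for Country A = hours_X / hours_Y = 6/3 = 2 units of Y
Opportunity cost of X for Country B = hours_X / hours_Y = 5/8 = 5/8 units of Y
Terms of trade must be between the two opportunity costs.
Range: 5/8 to 2

5/8 to 2


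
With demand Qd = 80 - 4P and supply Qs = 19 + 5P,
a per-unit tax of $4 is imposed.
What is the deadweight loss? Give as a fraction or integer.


Pre-tax equilibrium quantity: Q* = 476/9
Post-tax equilibrium quantity: Q_tax = 44
Reduction in quantity: Q* - Q_tax = 80/9
DWL = (1/2) * tax * (Q* - Q_tax)
DWL = (1/2) * 4 * 80/9 = 160/9

160/9


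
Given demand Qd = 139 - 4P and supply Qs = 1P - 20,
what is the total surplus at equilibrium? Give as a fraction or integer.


Find equilibrium: 139 - 4P = 1P - 20
139 + 20 = 5P
P* = 159/5 = 159/5
Q* = 1*159/5 - 20 = 59/5
Inverse demand: P = 139/4 - Q/4, so P_max = 139/4
Inverse supply: P = 20 + Q/1, so P_min = 20
CS = (1/2) * 59/5 * (139/4 - 159/5) = 3481/200
PS = (1/2) * 59/5 * (159/5 - 20) = 3481/50
TS = CS + PS = 3481/200 + 3481/50 = 3481/40

3481/40


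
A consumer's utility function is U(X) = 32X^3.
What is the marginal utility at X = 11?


MU = dU/dX = 32*3*X^(3-1)
MU = 96*X^2
At X = 11:
MU = 96 * 11^2
MU = 96 * 121 = 11616

11616


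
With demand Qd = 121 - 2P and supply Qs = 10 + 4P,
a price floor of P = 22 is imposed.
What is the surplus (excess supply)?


At P = 22:
Qd = 121 - 2*22 = 77
Qs = 10 + 4*22 = 98
Surplus = Qs - Qd = 98 - 77 = 21

21


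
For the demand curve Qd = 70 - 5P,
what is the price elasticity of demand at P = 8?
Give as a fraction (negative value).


dQ/dP = -5
At P = 8: Q = 70 - 5*8 = 30
E = (dQ/dP)(P/Q) = (-5)(8/30) = -4/3

-4/3


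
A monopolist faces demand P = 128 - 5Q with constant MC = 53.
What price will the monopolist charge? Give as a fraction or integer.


MR = 128 - 10Q
Set MR = MC: 128 - 10Q = 53
Q* = 15/2
Substitute into demand:
P* = 128 - 5*15/2 = 181/2

181/2


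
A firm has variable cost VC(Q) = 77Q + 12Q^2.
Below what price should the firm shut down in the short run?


AVC(Q) = VC(Q)/Q = 77 + 12Q
AVC is increasing in Q, so minimum AVC is at Q -> 0+.
Min AVC = 77
The firm should shut down if P < 77.

77


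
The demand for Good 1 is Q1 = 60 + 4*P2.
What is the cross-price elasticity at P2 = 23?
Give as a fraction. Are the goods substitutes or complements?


dQ1/dP2 = 4
At P2 = 23: Q1 = 60 + 4*23 = 152
Exy = (dQ1/dP2)(P2/Q1) = 4 * 23 / 152 = 23/38
Since Exy > 0, the goods are substitutes.

23/38 (substitutes)


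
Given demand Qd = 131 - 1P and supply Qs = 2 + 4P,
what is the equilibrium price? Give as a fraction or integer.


At equilibrium, Qd = Qs.
131 - 1P = 2 + 4P
131 - 2 = 1P + 4P
129 = 5P
P* = 129/5 = 129/5

129/5


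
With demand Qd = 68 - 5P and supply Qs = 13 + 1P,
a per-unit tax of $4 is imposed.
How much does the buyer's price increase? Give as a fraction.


With a per-unit tax, the buyer's price increase depends on relative slopes.
Supply slope: d = 1, Demand slope: b = 5
Buyer's price increase = d * tax / (b + d)
= 1 * 4 / (5 + 1)
= 4 / 6 = 2/3

2/3


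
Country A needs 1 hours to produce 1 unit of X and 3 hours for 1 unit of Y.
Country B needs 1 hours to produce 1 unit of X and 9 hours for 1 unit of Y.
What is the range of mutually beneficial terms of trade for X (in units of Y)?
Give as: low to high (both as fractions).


Opportunity cost of X for Country A = hours_X / hours_Y = 1/3 = 1/3 units of Y
Opportunity cost of X for Country B = hours_X / hours_Y = 1/9 = 1/9 units of Y
Terms of trade must be between the two opportunity costs.
Range: 1/9 to 1/3

1/9 to 1/3


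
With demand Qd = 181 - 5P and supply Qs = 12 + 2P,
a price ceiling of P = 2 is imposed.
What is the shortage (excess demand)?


At P = 2:
Qd = 181 - 5*2 = 171
Qs = 12 + 2*2 = 16
Shortage = Qd - Qs = 171 - 16 = 155

155


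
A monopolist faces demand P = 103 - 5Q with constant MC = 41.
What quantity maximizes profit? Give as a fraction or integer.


TR = P*Q = (103 - 5Q)Q = 103Q - 5Q^2
MR = dTR/dQ = 103 - 10Q
Set MR = MC:
103 - 10Q = 41
62 = 10Q
Q* = 62/10 = 31/5

31/5


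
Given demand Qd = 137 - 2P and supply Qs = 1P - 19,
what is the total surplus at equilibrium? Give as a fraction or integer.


Find equilibrium: 137 - 2P = 1P - 19
137 + 19 = 3P
P* = 156/3 = 52
Q* = 1*52 - 19 = 33
Inverse demand: P = 137/2 - Q/2, so P_max = 137/2
Inverse supply: P = 19 + Q/1, so P_min = 19
CS = (1/2) * 33 * (137/2 - 52) = 1089/4
PS = (1/2) * 33 * (52 - 19) = 1089/2
TS = CS + PS = 1089/4 + 1089/2 = 3267/4

3267/4


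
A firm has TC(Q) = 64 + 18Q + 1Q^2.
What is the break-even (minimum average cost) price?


AC(Q) = 64/Q + 18 + 1Q
To minimize: dAC/dQ = -64/Q^2 + 1 = 0
Q^2 = 64/1 = 64
Q* = 8
Min AC = 64/8 + 18 + 1*8
Min AC = 8 + 18 + 8 = 34

34


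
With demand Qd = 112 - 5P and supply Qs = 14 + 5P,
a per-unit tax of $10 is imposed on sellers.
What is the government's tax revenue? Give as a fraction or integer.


With tax on sellers, new supply: Qs' = 14 + 5(P - 10)
= 5P - 36
New equilibrium quantity:
Q_new = 38
Tax revenue = tax * Q_new = 10 * 38 = 380

380


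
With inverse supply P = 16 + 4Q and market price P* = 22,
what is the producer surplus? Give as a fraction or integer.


Minimum supply price (at Q=0): P_min = 16
Quantity supplied at P* = 22:
Q* = (22 - 16)/4 = 3/2
PS = (1/2) * Q* * (P* - P_min)
PS = (1/2) * 3/2 * (22 - 16)
PS = (1/2) * 3/2 * 6 = 9/2

9/2


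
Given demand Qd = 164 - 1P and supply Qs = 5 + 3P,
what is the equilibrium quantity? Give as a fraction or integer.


First find equilibrium price:
164 - 1P = 5 + 3P
P* = 159/4 = 159/4
Then substitute into demand:
Q* = 164 - 1 * 159/4 = 497/4

497/4


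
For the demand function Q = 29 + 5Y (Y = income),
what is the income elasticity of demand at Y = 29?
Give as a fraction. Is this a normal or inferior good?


dQ/dY = 5
At Y = 29: Q = 29 + 5*29 = 174
Ey = (dQ/dY)(Y/Q) = 5 * 29 / 174 = 5/6
Since Ey > 0, this is a normal good.

5/6 (normal good)


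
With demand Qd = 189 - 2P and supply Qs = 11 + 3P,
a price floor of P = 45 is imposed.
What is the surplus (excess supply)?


At P = 45:
Qd = 189 - 2*45 = 99
Qs = 11 + 3*45 = 146
Surplus = Qs - Qd = 146 - 99 = 47

47


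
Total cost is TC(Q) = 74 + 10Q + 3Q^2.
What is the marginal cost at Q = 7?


MC = dTC/dQ = 10 + 2*3*Q
At Q = 7:
MC = 10 + 6*7
MC = 10 + 42 = 52

52


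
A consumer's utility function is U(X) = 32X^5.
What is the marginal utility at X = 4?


MU = dU/dX = 32*5*X^(5-1)
MU = 160*X^4
At X = 4:
MU = 160 * 4^4
MU = 160 * 256 = 40960

40960


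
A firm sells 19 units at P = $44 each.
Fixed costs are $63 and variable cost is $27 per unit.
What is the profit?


Total Revenue = P * Q = 44 * 19 = $836
Total Cost = FC + VC*Q = 63 + 27*19 = $576
Profit = TR - TC = 836 - 576 = $260

$260


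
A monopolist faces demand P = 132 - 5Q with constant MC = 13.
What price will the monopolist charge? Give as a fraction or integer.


MR = 132 - 10Q
Set MR = MC: 132 - 10Q = 13
Q* = 119/10
Substitute into demand:
P* = 132 - 5*119/10 = 145/2

145/2


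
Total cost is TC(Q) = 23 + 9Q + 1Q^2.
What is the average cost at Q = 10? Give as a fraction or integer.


TC(10) = 23 + 9*10 + 1*10^2
TC(10) = 23 + 90 + 100 = 213
AC = TC/Q = 213/10 = 213/10

213/10


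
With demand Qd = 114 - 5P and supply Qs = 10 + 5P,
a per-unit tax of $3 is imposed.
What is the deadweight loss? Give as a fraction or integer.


Pre-tax equilibrium quantity: Q* = 62
Post-tax equilibrium quantity: Q_tax = 109/2
Reduction in quantity: Q* - Q_tax = 15/2
DWL = (1/2) * tax * (Q* - Q_tax)
DWL = (1/2) * 3 * 15/2 = 45/4

45/4
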